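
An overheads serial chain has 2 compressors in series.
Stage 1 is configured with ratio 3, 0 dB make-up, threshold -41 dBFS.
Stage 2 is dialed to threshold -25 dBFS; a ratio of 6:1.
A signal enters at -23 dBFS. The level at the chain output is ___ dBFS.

-35 dBFS

Stage 1: 18 dB above -41 dBFS, reduced 3:1 to 6 dB above → -35 dBFS.
Stage 2: -35 dBFS ≤ -25 dBFS, so stage 2 doesn't engage; output -35 dBFS.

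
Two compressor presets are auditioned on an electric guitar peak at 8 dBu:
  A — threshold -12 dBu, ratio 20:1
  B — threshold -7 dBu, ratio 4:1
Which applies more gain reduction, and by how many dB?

A, by 7.75 dB

A: GR = 20 − 20/20 = 19 dB.
B: GR = 15 − 15/4 = 11.25 dB.
Difference: 7.75 dB in favour of A.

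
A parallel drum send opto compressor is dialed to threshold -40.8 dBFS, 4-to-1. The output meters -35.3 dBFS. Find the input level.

That's 5.5 dB above the -40.8 dBFS threshold.
Input overshoot = R × output overshoot = 22 dB → input = -40.8 + 22 = -18.8 dBFS.

-18.8 dBFS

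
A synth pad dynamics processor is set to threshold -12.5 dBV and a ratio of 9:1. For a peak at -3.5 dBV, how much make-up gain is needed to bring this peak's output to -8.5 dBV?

Without make-up, output = threshold + overshoot/9 = -12.5 + 1 = -11.5 dBV.
Gap to target: 3 dB.

3 dB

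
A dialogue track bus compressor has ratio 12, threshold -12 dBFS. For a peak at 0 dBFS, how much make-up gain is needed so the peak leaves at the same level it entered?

11 dB

The peak compresses to -12 + 12/12 = -11 dBFS.
To reach 0 dBFS requires 0 − (-11) = 11 dB of make-up.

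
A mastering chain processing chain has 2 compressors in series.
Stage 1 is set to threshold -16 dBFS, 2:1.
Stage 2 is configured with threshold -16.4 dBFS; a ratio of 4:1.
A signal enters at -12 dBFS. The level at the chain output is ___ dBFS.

-15.8 dBFS

Stage 1: 4 dB above -16 dBFS, reduced 2:1 to 2 dB above → -14 dBFS.
Stage 2: -14 dBFS is 2.4 dB over -16.4 dBFS; at 4:1 that becomes 0.6 dB over, giving -15.8 dBFS.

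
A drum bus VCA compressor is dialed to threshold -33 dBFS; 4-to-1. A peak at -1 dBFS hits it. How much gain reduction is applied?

-1 dBFS exceeds the threshold by 32 dB.
After 4:1 compression the overshoot becomes 32/4 = 8 dB.
GR = overshoot in − overshoot out = 32 − 8 = 24 dB.

24 dB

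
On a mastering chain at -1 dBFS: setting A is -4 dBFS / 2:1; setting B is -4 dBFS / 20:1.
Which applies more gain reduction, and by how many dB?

A: 3 dB over, compressed to 1.5 dB over, so 1.5 dB of GR.
B: 3 dB over, compressed to 0.15 dB over, so 2.85 dB of GR.
B reduces 1.35 dB more.

B, by 1.35 dB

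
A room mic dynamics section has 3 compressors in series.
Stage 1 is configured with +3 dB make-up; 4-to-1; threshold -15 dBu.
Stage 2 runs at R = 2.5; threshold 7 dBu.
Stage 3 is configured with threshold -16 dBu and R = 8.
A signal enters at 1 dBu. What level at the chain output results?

-15 dBu

Stage 1: 16 dB above -15 dBu, reduced 4:1 to 4 dB above → -11 dBu; +3 dB make-up → -8 dBu.
Stage 2: below threshold (-8 ≤ 7); passes unchanged; output -8 dBu.
Stage 3: 8 dB above -16 dBu, reduced 8:1 to 1 dB above → -15 dBu.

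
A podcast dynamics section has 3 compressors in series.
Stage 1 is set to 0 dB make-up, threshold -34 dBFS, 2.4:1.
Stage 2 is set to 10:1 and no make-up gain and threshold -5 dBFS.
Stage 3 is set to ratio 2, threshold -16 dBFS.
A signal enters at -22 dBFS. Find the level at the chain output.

Stage 1: overshoot 12 dB → 12/2.4 = 5 dB → -29 dBFS.
Stage 2: below threshold (-29 ≤ -5); passes unchanged; output -29 dBFS.
Stage 3: -29 dBFS is at or below the -16 dBFS threshold — no compression; output -29 dBFS.

-29 dBFS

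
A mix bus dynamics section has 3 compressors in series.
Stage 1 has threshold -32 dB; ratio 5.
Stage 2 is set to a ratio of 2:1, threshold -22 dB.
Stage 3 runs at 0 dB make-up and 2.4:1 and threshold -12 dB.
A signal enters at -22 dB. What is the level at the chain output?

-30 dB

Stage 1: 10 dB above -32 dB, reduced 5:1 to 2 dB above → -30 dB.
Stage 2: -30 dB ≤ -22 dB, so stage 2 doesn't engage; output -30 dB.
Stage 3: -30 dB ≤ -12 dB, so stage 3 doesn't engage; output -30 dB.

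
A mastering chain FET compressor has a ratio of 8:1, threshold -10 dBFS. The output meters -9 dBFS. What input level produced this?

-2 dBFS

Post-compression overshoot = -9 − (-10) = 1 dB.
Undo the ratio: input overshoot = 1 × 8 = 8 dB, giving input = -2 dBFS.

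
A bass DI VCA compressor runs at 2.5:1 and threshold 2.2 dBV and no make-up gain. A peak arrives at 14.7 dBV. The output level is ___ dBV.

7.2 dBV

Overshoot: 14.7 − 2.2 = 12.5 dB.
At 2.5:1 the overshoot is divided by 2.5, leaving 5 dB above threshold.
Output = 2.2 + 5 = 7.2 dBV.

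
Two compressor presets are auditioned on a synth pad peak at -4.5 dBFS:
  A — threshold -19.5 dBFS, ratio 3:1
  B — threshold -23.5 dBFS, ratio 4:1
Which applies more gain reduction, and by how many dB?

A: 15 dB over, compressed to 5 dB over, so 10 dB of GR.
B: 19 dB over, compressed to 4.75 dB over, so 14.25 dB of GR.
Difference: 4.25 dB in favour of B.

B, by 4.25 dB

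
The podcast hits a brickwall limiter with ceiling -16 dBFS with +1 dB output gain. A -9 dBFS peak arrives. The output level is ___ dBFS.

-15 dBFS

A brickwall limiter is an ∞:1 compressor: any input above the ceiling is clamped to -16 dBFS.
Output gain then adds 1 dB: -16 + 1 = -15 dBFS.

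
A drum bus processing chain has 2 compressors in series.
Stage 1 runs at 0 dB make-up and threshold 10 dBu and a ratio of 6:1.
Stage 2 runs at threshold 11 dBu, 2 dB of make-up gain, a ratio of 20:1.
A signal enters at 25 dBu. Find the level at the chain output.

13.075 dBu

Stage 1: 25 dBu is 15 dB over 10 dBu; at 6:1 that becomes 2.5 dB over, giving 12.5 dBu.
Stage 2: 1.5 dB above 11 dBu, reduced 20:1 to 0.075 dB above → 11.075 dBu; +2 dB make-up → 13.075 dBu.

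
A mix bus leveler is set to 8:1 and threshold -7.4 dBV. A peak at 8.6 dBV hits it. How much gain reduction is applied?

The signal is 16 dB above threshold.
A 8:1 ratio leaves 2 dB of that excess.
Gain reduction = 16 − 2 = 14 dB.

14 dB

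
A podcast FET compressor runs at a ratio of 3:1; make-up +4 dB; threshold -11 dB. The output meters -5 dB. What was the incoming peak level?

Stripping the +4 dB make-up gives -9 dB at the gain stage.
Post-compression overshoot = -9 − (-11) = 2 dB.
Before 3:1 compression the overshoot was 2 × 3 = 6 dB, so input = -11 + 6 = -5 dB.

-5 dB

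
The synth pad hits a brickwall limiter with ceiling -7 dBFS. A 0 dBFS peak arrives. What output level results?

At ∞:1, everything above -7 dBFS is held at the ceiling.

-7 dBFS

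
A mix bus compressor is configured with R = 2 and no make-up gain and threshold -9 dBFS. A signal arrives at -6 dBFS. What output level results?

-6 dBFS sits 3 dB over threshold.
2:1 compression reduces that to 3/2 = 1.5 dB over.
So the level is -9 + 1.5 = -7.5 dBFS.

-7.5 dBFS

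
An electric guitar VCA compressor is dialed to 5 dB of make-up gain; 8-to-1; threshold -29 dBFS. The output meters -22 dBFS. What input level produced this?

-13 dBFS

Before make-up, the level was -22 − 5 = -27 dBFS.
That's 2 dB above the -29 dBFS threshold.
Undo the ratio: input overshoot = 2 × 8 = 16 dB, giving input = -13 dBFS.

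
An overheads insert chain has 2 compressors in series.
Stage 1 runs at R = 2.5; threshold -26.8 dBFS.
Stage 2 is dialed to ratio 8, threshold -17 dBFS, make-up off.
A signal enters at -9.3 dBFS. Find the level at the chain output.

-19.8 dBFS

Stage 1: 17.5 dB above -26.8 dBFS, reduced 2.5:1 to 7 dB above → -19.8 dBFS.
Stage 2: below threshold (-19.8 ≤ -17); passes unchanged; output -19.8 dBFS.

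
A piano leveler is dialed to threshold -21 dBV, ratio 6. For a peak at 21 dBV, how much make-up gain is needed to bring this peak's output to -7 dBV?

Overshoot 42 dB → 42/6 = 7 dB after compression, so the compressed level is -21 + 7 = -14 dBV.
Make-up = target − compressed = -7 − (-14) = 7 dB.

7 dB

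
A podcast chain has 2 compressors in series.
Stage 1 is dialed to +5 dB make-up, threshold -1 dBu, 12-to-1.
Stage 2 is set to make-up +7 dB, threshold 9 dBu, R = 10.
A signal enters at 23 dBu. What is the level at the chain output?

13 dBu

Stage 1: 23 dBu is 24 dB over -1 dBu; at 12:1 that becomes 2 dB over, giving 1 dBu; +5 dB make-up → 6 dBu.
Stage 2: below threshold (6 ≤ 9); passes unchanged; make-up brings it to 13 dBu.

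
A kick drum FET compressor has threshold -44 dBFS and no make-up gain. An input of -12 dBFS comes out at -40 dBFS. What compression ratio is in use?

Input overshoot = -12 − (-44) = 32 dB; output overshoot = -40 − (-44) = 4 dB.
Ratio = 32 / 4 = 8.

8:1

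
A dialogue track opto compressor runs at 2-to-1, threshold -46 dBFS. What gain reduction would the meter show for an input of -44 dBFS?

Overshoot = -44 − (-46) = 2 dB.
At 2:1, output sits 2/2 = 1 dB above threshold.
Gain reduction = 2 − 1 = 1 dB.

1 dB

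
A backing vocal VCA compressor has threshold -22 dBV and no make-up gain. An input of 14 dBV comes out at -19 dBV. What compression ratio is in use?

Input overshoot = 14 − (-22) = 36 dB; output overshoot = -19 − (-22) = 3 dB.
Ratio = 36 / 3 = 12.

12:1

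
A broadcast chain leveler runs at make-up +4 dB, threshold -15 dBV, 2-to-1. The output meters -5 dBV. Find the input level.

Stripping the +4 dB make-up gives -9 dBV at the gain stage.
The compressed level sits -9 − (-15) = 6 dB over threshold.
Input overshoot = R × output overshoot = 12 dB → input = -15 + 12 = -3 dBV.

-3 dBV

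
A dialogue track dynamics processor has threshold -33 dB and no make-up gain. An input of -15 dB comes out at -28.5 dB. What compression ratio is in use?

Input overshoot = -15 − (-33) = 18 dB; output overshoot = -28.5 − (-33) = 4.5 dB.
Ratio = 18 / 4.5 = 4.

4:1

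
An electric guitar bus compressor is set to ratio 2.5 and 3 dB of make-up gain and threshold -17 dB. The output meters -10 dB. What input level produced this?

Before make-up, the level was -10 − 3 = -13 dB.
The compressed level sits -13 − (-17) = 4 dB over threshold.
Before 2.5:1 compression the overshoot was 4 × 2.5 = 10 dB, so input = -17 + 10 = -7 dB.

-7 dB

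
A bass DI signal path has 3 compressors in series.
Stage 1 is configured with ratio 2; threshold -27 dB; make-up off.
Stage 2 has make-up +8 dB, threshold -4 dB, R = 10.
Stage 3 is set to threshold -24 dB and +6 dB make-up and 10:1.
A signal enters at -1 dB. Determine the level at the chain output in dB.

-16.2 dB

Stage 1: overshoot 26 dB → 26/2 = 13 dB → -14 dB.
Stage 2: -14 dB ≤ -4 dB, so stage 2 doesn't engage; make-up brings it to -6 dB.
Stage 3: overshoot 18 dB → 18/10 = 1.8 dB → -22.2 dB; +6 dB make-up → -16.2 dB.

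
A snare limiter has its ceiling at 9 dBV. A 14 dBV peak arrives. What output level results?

9 dBV

The limiter clamps the peak to its 9 dBV ceiling.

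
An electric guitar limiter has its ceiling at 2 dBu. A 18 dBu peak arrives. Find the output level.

2 dBu

A brickwall limiter is an ∞:1 compressor: any input above the ceiling is clamped to 2 dBu.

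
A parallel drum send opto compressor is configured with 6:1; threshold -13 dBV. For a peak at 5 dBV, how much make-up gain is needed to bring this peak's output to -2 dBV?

The peak compresses to -13 + 18/6 = -10 dBV.
To reach -2 dBV requires -2 − (-10) = 8 dB of make-up.

8 dB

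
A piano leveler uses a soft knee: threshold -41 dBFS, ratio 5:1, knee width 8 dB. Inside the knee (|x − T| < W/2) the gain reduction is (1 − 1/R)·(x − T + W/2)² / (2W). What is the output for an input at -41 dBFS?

x − T + W/2 = -41 − (-41) + 4 = 4.
GR = (1 − 1/5) × 4² / 16 = 0.8 × 16 / 16 = 0.8 dB.
Output = -41 − 0.8 = -41.8 dBFS.

-41.8 dBFS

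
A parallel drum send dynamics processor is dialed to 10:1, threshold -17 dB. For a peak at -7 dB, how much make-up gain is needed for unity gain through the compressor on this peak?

9 dB

The peak compresses to -17 + 10/10 = -16 dB.
To reach -7 dB requires -7 − (-16) = 9 dB of make-up.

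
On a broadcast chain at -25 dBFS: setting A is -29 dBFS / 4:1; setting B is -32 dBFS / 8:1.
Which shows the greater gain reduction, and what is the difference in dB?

A: GR = 4 − 4/4 = 3 dB.
B: GR = 7 − 7/8 = 6.125 dB.
B applies 3.125 dB more gain reduction.

B, by 3.125 dB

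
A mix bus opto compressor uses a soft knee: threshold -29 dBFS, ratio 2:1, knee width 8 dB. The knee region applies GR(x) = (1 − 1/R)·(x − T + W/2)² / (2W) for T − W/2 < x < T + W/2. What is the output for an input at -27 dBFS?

x − T + W/2 = -27 − (-29) + 4 = 6.
GR = (1 − 1/2) × 6² / 16 = 0.5 × 36 / 16 = 1.125 dB.
Output = -27 − 1.125 = -28.125 dBFS.

-28.125 dBFS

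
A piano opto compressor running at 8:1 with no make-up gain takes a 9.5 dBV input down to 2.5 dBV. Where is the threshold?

Input is 8 dB above T (since output overshoot × R = input overshoot: (2.5 − T)·8 = 9.5 − T gives T = 1.5 dBV).
Check: 1.5 + (9.5 − 1.5)/8 = 1.5 + 1 = 2.5 dBV. ✓

1.5 dBV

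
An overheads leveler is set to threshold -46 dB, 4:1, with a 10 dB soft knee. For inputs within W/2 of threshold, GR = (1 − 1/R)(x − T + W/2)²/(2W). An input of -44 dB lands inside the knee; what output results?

-45.8375 dB

x − T + W/2 = -44 − (-46) + 5 = 7.
GR = (1 − 1/4) × 7² / 20 = 0.75 × 49 / 20 = 1.8375 dB.
Output = -44 − 1.8375 = -45.8375 dB.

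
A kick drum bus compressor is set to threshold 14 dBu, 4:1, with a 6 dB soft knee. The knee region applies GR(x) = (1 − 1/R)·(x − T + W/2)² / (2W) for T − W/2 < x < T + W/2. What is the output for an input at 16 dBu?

x − T + W/2 = 16 − 14 + 3 = 5.
GR = (1 − 1/4) × 5² / 12 = 0.75 × 25 / 12 = 1.5625 dB.
Output = 16 − 1.5625 = 14.4375 dBu.

14.4375 dBu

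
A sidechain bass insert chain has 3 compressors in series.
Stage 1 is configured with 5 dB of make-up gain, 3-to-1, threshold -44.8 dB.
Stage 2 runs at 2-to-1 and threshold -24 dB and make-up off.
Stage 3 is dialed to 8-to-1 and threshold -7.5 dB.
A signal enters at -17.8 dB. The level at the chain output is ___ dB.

Stage 1: -17.8 dB is 27 dB over -44.8 dB; at 3:1 that becomes 9 dB over, giving -35.8 dB; +5 dB make-up → -30.8 dB.
Stage 2: -30.8 dB ≤ -24 dB, so stage 2 doesn't engage; output -30.8 dB.
Stage 3: -30.8 dB ≤ -7.5 dB, so stage 3 doesn't engage; output -30.8 dB.

-30.8 dB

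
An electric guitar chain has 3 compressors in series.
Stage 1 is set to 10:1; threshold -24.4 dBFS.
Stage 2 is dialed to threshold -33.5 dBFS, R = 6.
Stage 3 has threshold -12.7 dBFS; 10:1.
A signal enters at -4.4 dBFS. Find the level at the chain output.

Stage 1: 20 dB above -24.4 dBFS, reduced 10:1 to 2 dB above → -22.4 dBFS.
Stage 2: -22.4 dBFS is 11.1 dB over -33.5 dBFS; at 6:1 that becomes 1.85 dB over, giving -31.65 dBFS.
Stage 3: -31.65 dBFS ≤ -12.7 dBFS, so stage 3 doesn't engage; output -31.65 dBFS.

-31.65 dBFS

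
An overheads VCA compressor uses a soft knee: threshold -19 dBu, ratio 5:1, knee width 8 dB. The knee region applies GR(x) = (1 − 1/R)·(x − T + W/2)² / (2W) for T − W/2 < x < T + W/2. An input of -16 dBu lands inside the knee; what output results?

-18.45 dBu

x − T + W/2 = -16 − (-19) + 4 = 7.
GR = (1 − 1/5) × 7² / 16 = 0.8 × 49 / 16 = 2.45 dB.
Output = -16 − 2.45 = -18.45 dBu.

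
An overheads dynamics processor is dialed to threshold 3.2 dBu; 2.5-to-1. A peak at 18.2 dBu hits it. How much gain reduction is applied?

The signal is 15 dB above threshold.
A 2.5:1 ratio leaves 6 dB of that excess.
GR = overshoot in − overshoot out = 15 − 6 = 9 dB.

9 dB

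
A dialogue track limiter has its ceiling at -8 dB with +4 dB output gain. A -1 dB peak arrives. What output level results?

The limiter clamps the peak to its -8 dB ceiling.
Output gain then adds 4 dB: -8 + 4 = -4 dB.

-4 dB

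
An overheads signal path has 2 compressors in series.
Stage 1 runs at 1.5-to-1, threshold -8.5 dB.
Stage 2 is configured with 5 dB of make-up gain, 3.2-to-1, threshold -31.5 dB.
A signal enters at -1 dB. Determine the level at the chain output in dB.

-17.75 dB

Stage 1: overshoot 7.5 dB → 7.5/1.5 = 5 dB → -3.5 dB.
Stage 2: overshoot 28 dB → 28/3.2 = 8.75 dB → -22.75 dB; +5 dB make-up → -17.75 dB.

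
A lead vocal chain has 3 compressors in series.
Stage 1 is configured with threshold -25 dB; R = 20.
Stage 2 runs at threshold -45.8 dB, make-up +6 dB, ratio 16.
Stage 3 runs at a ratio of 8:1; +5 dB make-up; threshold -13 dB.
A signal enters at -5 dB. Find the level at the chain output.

Stage 1: -5 dB is 20 dB over -25 dB; at 20:1 that becomes 1 dB over, giving -24 dB.
Stage 2: overshoot 21.8 dB → 21.8/16 = 1.3625 dB → -44.4375 dB; +6 dB make-up → -38.4375 dB.
Stage 3: -38.4375 dB ≤ -13 dB, so stage 3 doesn't engage; make-up brings it to -33.4375 dB.

-33.4375 dB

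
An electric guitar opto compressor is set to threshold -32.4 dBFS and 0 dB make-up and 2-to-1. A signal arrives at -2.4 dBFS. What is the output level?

-17.4 dBFS

-2.4 dBFS sits 30 dB over threshold.
The 30 dB excess becomes 15 dB after 2:1 reduction.
Output = -32.4 + 15 = -17.4 dBFS.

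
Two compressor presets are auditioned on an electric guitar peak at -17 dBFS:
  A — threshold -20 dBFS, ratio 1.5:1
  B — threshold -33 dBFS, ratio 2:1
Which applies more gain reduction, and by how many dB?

B, by 7 dB

A: overshoot 3 dB → output overshoot 2 dB → GR 1 dB.
B: overshoot 16 dB → output overshoot 8 dB → GR 8 dB.
Difference: 7 dB in favour of B.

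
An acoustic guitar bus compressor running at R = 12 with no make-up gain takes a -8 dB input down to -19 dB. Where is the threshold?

-20 dB

Let T be the threshold. Output overshoot = (input overshoot)/R, so -19 − T = (-8 − T)/12.
12·(-19 − T) = -8 − T → 11·T = -228 − (-8) = -220.
T = -220/11 = -20 dB.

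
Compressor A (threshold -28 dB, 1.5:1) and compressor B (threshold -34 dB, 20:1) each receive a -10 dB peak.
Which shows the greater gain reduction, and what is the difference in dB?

B, by 16.8 dB

A: 18 dB over, compressed to 12 dB over, so 6 dB of GR.
B: 24 dB over, compressed to 1.2 dB over, so 22.8 dB of GR.
B reduces 16.8 dB more.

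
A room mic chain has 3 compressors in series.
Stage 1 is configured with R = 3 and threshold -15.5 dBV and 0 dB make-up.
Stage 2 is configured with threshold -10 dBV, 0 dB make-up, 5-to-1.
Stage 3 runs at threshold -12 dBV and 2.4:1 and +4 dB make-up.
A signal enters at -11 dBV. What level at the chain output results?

-10 dBV

Stage 1: 4.5 dB above -15.5 dBV, reduced 3:1 to 1.5 dB above → -14 dBV.
Stage 2: -14 dBV ≤ -10 dBV, so stage 2 doesn't engage; output -14 dBV.
Stage 3: -14 dBV ≤ -12 dBV, so stage 3 doesn't engage; make-up brings it to -10 dBV.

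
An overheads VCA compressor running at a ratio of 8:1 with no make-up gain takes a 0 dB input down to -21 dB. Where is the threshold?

Input is 24 dB above T (since output overshoot × R = input overshoot: (-21 − T)·8 = 0 − T gives T = -24 dB).
Check: -24 + (0 − (-24))/8 = -24 + 3 = -21 dB. ✓

-24 dB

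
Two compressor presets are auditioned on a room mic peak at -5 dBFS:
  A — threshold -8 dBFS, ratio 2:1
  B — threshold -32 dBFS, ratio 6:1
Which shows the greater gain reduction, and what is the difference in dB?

B, by 21 dB

A: GR = 3 − 3/2 = 1.5 dB.
B: GR = 27 − 27/6 = 22.5 dB.
B applies 21 dB more gain reduction.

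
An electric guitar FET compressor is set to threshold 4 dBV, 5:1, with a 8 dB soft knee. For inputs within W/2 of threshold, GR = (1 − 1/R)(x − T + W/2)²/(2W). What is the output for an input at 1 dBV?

0.95 dBV

x − T + W/2 = 1 − 4 + 4 = 1.
GR = (1 − 1/5) × 1² / 16 = 0.8 × 1 / 16 = 0.05 dB.
Output = 1 − 0.05 = 0.95 dBV.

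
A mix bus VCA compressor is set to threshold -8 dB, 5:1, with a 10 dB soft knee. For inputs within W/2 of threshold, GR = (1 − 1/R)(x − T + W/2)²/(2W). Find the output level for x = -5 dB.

-7.56 dB

x − T + W/2 = -5 − (-8) + 5 = 8.
GR = (1 − 1/5) × 8² / 20 = 0.8 × 64 / 20 = 2.56 dB.
Output = -5 − 2.56 = -7.56 dB.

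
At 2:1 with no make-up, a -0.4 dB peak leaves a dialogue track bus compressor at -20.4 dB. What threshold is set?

-40.4 dB

Gain reduction = -0.4 − (-20.4) = 20 dB; output overshoot = GR / (R − 1) = 20 / 1 = 20 dB.
Threshold = output − output overshoot = -20.4 − 20 = -40.4 dB.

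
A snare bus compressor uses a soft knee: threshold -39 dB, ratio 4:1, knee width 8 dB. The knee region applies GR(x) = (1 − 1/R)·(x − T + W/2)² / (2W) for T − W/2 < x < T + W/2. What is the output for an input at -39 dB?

-39.75 dB

x − T + W/2 = -39 − (-39) + 4 = 4.
GR = (1 − 1/4) × 4² / 16 = 0.75 × 16 / 16 = 0.75 dB.
Output = -39 − 0.75 = -39.75 dB.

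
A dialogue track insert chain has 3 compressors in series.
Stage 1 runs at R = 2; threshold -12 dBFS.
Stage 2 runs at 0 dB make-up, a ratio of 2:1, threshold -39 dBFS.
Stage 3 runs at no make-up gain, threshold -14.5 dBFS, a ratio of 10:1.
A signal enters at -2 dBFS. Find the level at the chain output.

Stage 1: -2 dBFS is 10 dB over -12 dBFS; at 2:1 that becomes 5 dB over, giving -7 dBFS.
Stage 2: 32 dB above -39 dBFS, reduced 2:1 to 16 dB above → -23 dBFS.
Stage 3: below threshold (-23 ≤ -14.5); passes unchanged; output -23 dBFS.

-23 dBFS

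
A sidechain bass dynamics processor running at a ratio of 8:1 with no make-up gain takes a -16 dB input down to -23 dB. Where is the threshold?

Let T be the threshold. Output overshoot = (input overshoot)/R, so -23 − T = (-16 − T)/8.
8·(-23 − T) = -16 − T → 7·T = -184 − (-16) = -168.
T = -168/7 = -24 dB.

-24 dB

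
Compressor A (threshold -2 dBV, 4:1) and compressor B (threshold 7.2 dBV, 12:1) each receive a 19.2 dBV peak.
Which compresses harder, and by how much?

A: GR = 21.2 − 21.2/4 = 15.9 dB.
B: GR = 12 − 12/12 = 11 dB.
A applies 4.9 dB more gain reduction.

A, by 4.9 dB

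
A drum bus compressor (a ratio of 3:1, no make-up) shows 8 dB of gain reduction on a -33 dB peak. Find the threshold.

Input is 12 dB above T (since output overshoot × R = input overshoot: (-41 − T)·3 = -33 − T gives T = -45 dB).
Check: -45 + (-33 − (-45))/3 = -45 + 4 = -41 dB. ✓

-45 dB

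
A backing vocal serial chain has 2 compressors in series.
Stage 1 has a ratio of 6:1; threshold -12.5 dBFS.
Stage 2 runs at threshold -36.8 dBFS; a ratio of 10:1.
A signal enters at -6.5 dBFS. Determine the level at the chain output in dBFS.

Stage 1: overshoot 6 dB → 6/6 = 1 dB → -11.5 dBFS.
Stage 2: 25.3 dB above -36.8 dBFS, reduced 10:1 to 2.53 dB above → -34.27 dBFS.

-34.27 dBFS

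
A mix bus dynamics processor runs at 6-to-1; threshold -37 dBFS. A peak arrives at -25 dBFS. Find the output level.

-25 dBFS sits 12 dB over threshold.
At 6:1 the overshoot is divided by 6, leaving 2 dB above threshold.
That puts the output at -35 dBFS.

-35 dBFS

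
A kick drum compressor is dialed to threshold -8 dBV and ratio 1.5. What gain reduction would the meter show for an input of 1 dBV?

1 dBV exceeds the threshold by 9 dB.
After 1.5:1 compression the overshoot becomes 9/1.5 = 6 dB.
So the signal is attenuated by 9 − 6 = 3 dB.

3 dB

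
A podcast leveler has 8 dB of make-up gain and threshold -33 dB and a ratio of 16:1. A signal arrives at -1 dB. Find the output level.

-23 dB

Overshoot: -1 − (-33) = 32 dB.
At 16:1 the overshoot is divided by 16, leaving 2 dB above threshold.
So the level is -33 + 2 = -31 dB; make-up adds 8 dB, giving -23 dB.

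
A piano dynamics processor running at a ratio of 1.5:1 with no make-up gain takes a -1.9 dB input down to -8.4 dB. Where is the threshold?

Gain reduction = -1.9 − (-8.4) = 6.5 dB; output overshoot = GR / (R − 1) = 6.5 / 0.5 = 13 dB.
Threshold = output − output overshoot = -8.4 − 13 = -21.4 dB.

-21.4 dB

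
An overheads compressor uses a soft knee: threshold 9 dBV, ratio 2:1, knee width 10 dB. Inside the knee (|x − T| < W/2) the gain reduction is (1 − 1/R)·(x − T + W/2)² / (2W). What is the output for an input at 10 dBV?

x − T + W/2 = 10 − 9 + 5 = 6.
GR = (1 − 1/2) × 6² / 20 = 0.5 × 36 / 20 = 0.9 dB.
Output = 10 − 0.9 = 9.1 dBV.

9.1 dBV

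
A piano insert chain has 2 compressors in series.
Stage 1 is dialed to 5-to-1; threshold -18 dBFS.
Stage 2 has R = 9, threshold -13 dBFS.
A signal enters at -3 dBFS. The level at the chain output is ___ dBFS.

-15 dBFS

Stage 1: -3 dBFS is 15 dB over -18 dBFS; at 5:1 that becomes 3 dB over, giving -15 dBFS.
Stage 2: -15 dBFS is at or below the -13 dBFS threshold — no compression; output -15 dBFS.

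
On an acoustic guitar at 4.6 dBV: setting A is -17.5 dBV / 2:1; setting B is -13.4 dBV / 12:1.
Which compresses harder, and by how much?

A: overshoot 22.1 dB → output overshoot 11.05 dB → GR 11.05 dB.
B: overshoot 18 dB → output overshoot 1.5 dB → GR 16.5 dB.
B applies 5.45 dB more gain reduction.

B, by 5.45 dB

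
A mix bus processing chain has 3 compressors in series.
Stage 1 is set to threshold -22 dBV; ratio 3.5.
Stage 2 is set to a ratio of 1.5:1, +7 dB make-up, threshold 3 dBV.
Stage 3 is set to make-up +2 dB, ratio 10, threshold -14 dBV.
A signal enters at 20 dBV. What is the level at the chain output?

Stage 1: 42 dB above -22 dBV, reduced 3.5:1 to 12 dB above → -10 dBV.
Stage 2: -10 dBV ≤ 3 dBV, so stage 2 doesn't engage; make-up brings it to -3 dBV.
Stage 3: overshoot 11 dB → 11/10 = 1.1 dB → -12.9 dBV; +2 dB make-up → -10.9 dBV.

-10.9 dBV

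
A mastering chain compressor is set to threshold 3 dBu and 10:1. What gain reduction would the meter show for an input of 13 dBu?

9 dB

Overshoot = 13 − 3 = 10 dB.
A 10:1 ratio leaves 1 dB of that excess.
So the signal is attenuated by 10 − 1 = 9 dB.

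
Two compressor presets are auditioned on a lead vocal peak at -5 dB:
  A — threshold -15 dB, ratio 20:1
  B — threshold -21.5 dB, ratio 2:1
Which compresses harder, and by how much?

A, by 1.25 dB

A: GR = 10 − 10/20 = 9.5 dB.
B: GR = 16.5 − 16.5/2 = 8.25 dB.
A applies 1.25 dB more gain reduction.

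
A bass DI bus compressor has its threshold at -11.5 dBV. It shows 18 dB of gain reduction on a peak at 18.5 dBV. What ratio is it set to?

2.5:1

Input overshoot = 18.5 − (-11.5) = 30 dB.
Output overshoot = 30 − 18 = 12 dB.
Ratio = input overshoot / output overshoot = 30 / 12 = 2.5.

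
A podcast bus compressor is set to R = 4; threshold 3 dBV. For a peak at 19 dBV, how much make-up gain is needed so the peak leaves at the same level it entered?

12 dB

Overshoot 16 dB → 16/4 = 4 dB after compression, so the compressed level is 3 + 4 = 7 dBV.
Make-up = target − compressed = 19 − 7 = 12 dB.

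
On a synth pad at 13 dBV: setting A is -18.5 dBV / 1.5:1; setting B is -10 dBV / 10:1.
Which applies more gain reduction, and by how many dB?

B, by 10.2 dB

A: overshoot 31.5 dB → output overshoot 21 dB → GR 10.5 dB.
B: overshoot 23 dB → output overshoot 2.3 dB → GR 20.7 dB.
Difference: 10.2 dB in favour of B.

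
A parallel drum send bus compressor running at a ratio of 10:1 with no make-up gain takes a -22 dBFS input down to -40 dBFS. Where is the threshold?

Input is 20 dB above T (since output overshoot × R = input overshoot: (-40 − T)·10 = -22 − T gives T = -42 dBFS).
Check: -42 + (-22 − (-42))/10 = -42 + 2 = -40 dBFS. ✓

-42 dBFS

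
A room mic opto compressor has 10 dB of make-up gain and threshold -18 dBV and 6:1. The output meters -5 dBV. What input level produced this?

Before make-up, the level was -5 − 10 = -15 dBV.
That's 3 dB above the -18 dBV threshold.
Input overshoot = R × output overshoot = 18 dB → input = -18 + 18 = 0 dBV.

0 dBV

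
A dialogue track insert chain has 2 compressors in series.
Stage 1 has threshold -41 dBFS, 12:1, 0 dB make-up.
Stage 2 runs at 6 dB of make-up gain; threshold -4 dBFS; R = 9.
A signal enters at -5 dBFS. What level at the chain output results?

-32 dBFS

Stage 1: 36 dB above -41 dBFS, reduced 12:1 to 3 dB above → -38 dBFS.
Stage 2: below threshold (-38 ≤ -4); passes unchanged; make-up brings it to -32 dBFS.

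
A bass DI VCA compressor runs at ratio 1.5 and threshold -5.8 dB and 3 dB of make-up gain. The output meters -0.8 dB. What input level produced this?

-2.8 dB

Before make-up, the level was -0.8 − 3 = -3.8 dB.
That's 2 dB above the -5.8 dB threshold.
Input overshoot = R × output overshoot = 3 dB → input = -5.8 + 3 = -2.8 dB.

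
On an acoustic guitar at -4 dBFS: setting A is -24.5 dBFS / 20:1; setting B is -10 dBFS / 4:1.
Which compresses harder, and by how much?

A, by 14.975 dB

A: overshoot 20.5 dB → output overshoot 1.025 dB → GR 19.475 dB.
B: overshoot 6 dB → output overshoot 1.5 dB → GR 4.5 dB.
A applies 14.975 dB more gain reduction.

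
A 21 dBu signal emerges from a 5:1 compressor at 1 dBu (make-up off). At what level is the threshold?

Gain reduction = 21 − 1 = 20 dB; output overshoot = GR / (R − 1) = 20 / 4 = 5 dB.
Threshold = output − output overshoot = 1 − 5 = -4 dBu.

-4 dBu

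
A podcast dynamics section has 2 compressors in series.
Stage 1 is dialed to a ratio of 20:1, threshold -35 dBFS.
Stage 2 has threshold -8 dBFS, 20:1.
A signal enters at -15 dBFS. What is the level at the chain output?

-34 dBFS

Stage 1: overshoot 20 dB → 20/20 = 1 dB → -34 dBFS.
Stage 2: -34 dBFS ≤ -8 dBFS, so stage 2 doesn't engage; output -34 dBFS.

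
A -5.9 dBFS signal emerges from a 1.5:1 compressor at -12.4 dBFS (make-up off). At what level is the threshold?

-25.4 dBFS

Gain reduction = -5.9 − (-12.4) = 6.5 dB; output overshoot = GR / (R − 1) = 6.5 / 0.5 = 13 dB.
Threshold = output − output overshoot = -12.4 − 13 = -25.4 dBFS.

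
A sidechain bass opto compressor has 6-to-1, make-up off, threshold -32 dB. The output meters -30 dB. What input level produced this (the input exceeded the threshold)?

-20 dB

That's 2 dB above the -32 dB threshold.
Input overshoot = R × output overshoot = 12 dB → input = -32 + 12 = -20 dB.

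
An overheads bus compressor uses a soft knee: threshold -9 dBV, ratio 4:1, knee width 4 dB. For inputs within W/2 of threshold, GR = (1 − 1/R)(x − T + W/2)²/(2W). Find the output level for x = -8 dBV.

x − T + W/2 = -8 − (-9) + 2 = 3.
GR = (1 − 1/4) × 3² / 8 = 0.75 × 9 / 8 = 0.84375 dB.
Output = -8 − 0.84375 = -8.84375 dBV.

-8.84375 dBV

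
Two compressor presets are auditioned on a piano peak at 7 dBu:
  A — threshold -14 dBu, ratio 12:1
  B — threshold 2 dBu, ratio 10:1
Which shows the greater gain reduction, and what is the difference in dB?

A, by 14.75 dB

A: GR = 21 − 21/12 = 19.25 dB.
B: GR = 5 − 5/10 = 4.5 dB.
A reduces 14.75 dB more.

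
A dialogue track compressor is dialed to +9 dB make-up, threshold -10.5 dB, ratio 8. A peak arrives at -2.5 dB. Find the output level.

-2.5 dB sits 8 dB over threshold.
8:1 compression reduces that to 8/8 = 1 dB over.
Output = -10.5 + 1 = -9.5 dB; make-up adds 9 dB, giving -0.5 dB.

-0.5 dB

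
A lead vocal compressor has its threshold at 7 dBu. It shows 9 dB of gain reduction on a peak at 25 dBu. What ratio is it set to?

Input overshoot = 25 − 7 = 18 dB.
Output overshoot = 18 − 9 = 9 dB.
Ratio = input overshoot / output overshoot = 18 / 9 = 2.

2:1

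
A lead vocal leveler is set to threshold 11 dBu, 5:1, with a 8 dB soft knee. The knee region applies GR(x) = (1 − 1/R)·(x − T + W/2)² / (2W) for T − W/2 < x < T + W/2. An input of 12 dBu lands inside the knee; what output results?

x − T + W/2 = 12 − 11 + 4 = 5.
GR = (1 − 1/5) × 5² / 16 = 0.8 × 25 / 16 = 1.25 dB.
Output = 12 − 1.25 = 10.75 dBu.

10.75 dBu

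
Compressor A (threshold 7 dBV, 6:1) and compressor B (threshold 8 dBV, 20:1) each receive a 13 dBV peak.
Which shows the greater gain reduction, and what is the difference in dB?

A: 6 dB over, compressed to 1 dB over, so 5 dB of GR.
B: 5 dB over, compressed to 0.25 dB over, so 4.75 dB of GR.
A reduces 0.25 dB more.

A, by 0.25 dB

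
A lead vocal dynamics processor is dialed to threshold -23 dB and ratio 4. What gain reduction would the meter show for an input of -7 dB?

Overshoot = -7 − (-23) = 16 dB.
At 4:1, output sits 16/4 = 4 dB above threshold.
GR = overshoot in − overshoot out = 16 − 4 = 12 dB.

12 dB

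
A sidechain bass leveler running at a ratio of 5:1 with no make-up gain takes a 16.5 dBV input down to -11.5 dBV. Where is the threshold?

-18.5 dBV

Let T be the threshold. Output overshoot = (input overshoot)/R, so -11.5 − T = (16.5 − T)/5.
5·(-11.5 − T) = 16.5 − T → 4·T = -57.5 − 16.5 = -74.
T = -74/4 = -18.5 dBV.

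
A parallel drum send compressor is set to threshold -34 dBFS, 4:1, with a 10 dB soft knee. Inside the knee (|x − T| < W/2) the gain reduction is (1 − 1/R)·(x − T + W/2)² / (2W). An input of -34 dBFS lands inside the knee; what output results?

-34.9375 dBFS

x − T + W/2 = -34 − (-34) + 5 = 5.
GR = (1 − 1/4) × 5² / 20 = 0.75 × 25 / 20 = 0.9375 dB.
Output = -34 − 0.9375 = -34.9375 dBFS.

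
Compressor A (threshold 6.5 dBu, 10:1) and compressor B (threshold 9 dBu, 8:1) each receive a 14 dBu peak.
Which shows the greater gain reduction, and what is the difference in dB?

A: overshoot 7.5 dB → output overshoot 0.75 dB → GR 6.75 dB.
B: overshoot 5 dB → output overshoot 0.625 dB → GR 4.375 dB.
A reduces 2.375 dB more.

A, by 2.375 dB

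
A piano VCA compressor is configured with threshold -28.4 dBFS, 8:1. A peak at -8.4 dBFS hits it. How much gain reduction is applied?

-8.4 dBFS exceeds the threshold by 20 dB.
A 8:1 ratio leaves 2.5 dB of that excess.
So the signal is attenuated by 20 − 2.5 = 17.5 dB.

17.5 dB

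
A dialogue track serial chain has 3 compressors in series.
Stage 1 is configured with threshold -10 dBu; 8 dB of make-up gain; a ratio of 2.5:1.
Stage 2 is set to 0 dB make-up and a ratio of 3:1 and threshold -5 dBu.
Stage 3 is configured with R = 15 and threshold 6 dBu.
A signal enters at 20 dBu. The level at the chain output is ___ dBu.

0 dBu

Stage 1: 20 dBu is 30 dB over -10 dBu; at 2.5:1 that becomes 12 dB over, giving 2 dBu; +8 dB make-up → 10 dBu.
Stage 2: overshoot 15 dB → 15/3 = 5 dB → 0 dBu.
Stage 3: 0 dBu is at or below the 6 dBu threshold — no compression; output 0 dBu.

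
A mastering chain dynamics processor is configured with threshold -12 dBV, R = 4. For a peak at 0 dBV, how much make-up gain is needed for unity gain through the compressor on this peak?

The peak compresses to -12 + 12/4 = -9 dBV.
To reach 0 dBV requires 0 − (-9) = 9 dB of make-up.

9 dB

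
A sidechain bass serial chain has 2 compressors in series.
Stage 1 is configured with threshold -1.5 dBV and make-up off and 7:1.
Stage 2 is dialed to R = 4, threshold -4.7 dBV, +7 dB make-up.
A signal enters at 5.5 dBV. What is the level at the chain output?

3.35 dBV

Stage 1: 5.5 dBV is 7 dB over -1.5 dBV; at 7:1 that becomes 1 dB over, giving -0.5 dBV.
Stage 2: -0.5 dBV is 4.2 dB over -4.7 dBV; at 4:1 that becomes 1.05 dB over, giving -3.65 dBV; +7 dB make-up → 3.35 dBV.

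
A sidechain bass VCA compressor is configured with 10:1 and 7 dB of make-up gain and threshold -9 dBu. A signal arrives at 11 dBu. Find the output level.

11 dBu sits 20 dB over threshold.
At 10:1 the overshoot is divided by 10, leaving 2 dB above threshold.
That puts the output at -7 dBu; make-up adds 7 dB, giving 0 dBu.

0 dBu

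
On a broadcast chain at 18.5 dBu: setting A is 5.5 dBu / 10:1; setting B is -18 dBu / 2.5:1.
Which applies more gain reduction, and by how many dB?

A: GR = 13 − 13/10 = 11.7 dB.
B: GR = 36.5 − 36.5/2.5 = 21.9 dB.
B reduces 10.2 dB more.

B, by 10.2 dB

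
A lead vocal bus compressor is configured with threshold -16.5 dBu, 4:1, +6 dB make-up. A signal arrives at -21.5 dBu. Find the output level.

-21.5 dBu is 5 dB below the -16.5 dBu threshold, so no gain reduction is applied.
Make-up gain adds 6 dB: -21.5 + 6 = -15.5 dBu.

-15.5 dBu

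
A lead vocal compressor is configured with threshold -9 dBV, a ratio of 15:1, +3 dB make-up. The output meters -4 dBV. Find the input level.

Before make-up, the level was -4 − 3 = -7 dBV.
The compressed level sits -7 − (-9) = 2 dB over threshold.
Undo the ratio: input overshoot = 2 × 15 = 30 dB, giving input = 21 dBV.

21 dBV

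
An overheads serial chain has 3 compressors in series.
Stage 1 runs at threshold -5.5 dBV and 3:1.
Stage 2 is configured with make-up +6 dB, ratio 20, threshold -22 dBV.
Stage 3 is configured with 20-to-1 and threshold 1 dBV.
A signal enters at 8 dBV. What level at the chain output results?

-14.95 dBV

Stage 1: 13.5 dB above -5.5 dBV, reduced 3:1 to 4.5 dB above → -1 dBV.
Stage 2: overshoot 21 dB → 21/20 = 1.05 dB → -20.95 dBV; +6 dB make-up → -14.95 dBV.
Stage 3: -14.95 dBV is at or below the 1 dBV threshold — no compression; output -14.95 dBV.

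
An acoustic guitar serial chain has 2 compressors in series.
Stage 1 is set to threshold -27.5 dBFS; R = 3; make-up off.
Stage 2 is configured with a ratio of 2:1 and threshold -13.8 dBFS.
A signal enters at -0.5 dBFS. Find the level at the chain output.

-18.5 dBFS

Stage 1: overshoot 27 dB → 27/3 = 9 dB → -18.5 dBFS.
Stage 2: below threshold (-18.5 ≤ -13.8); passes unchanged; output -18.5 dBFS.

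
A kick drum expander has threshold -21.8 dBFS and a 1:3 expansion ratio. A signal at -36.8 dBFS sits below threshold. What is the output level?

The input is 15 dB below the -21.8 dBFS threshold.
A 1:3 expander multiplies undershoot by 3: 15 × 3 = 45 dB below threshold.
Output = -21.8 − 45 = -66.8 dBFS.

-66.8 dBFS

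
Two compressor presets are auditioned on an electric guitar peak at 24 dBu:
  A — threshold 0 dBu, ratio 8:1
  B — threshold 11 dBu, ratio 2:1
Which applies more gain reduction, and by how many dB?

A: GR = 24 − 24/8 = 21 dB.
B: GR = 13 − 13/2 = 6.5 dB.
Difference: 14.5 dB in favour of A.

A, by 14.5 dB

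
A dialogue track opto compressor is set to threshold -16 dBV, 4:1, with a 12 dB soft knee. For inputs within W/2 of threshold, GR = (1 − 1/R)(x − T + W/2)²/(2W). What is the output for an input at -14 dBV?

x − T + W/2 = -14 − (-16) + 6 = 8.
GR = (1 − 1/4) × 8² / 24 = 0.75 × 64 / 24 = 2 dB.
Output = -14 − 2 = -16 dBV.

-16 dBV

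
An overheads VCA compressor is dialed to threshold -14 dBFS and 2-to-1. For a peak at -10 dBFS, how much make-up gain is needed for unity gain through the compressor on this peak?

2 dB

Overshoot 4 dB → 4/2 = 2 dB after compression, so the compressed level is -14 + 2 = -12 dBFS.
Make-up = target − compressed = -10 − (-12) = 2 dB.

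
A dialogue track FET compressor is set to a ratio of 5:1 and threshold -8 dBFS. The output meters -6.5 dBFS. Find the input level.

Post-compression overshoot = -6.5 − (-8) = 1.5 dB.
Input overshoot = R × output overshoot = 7.5 dB → input = -8 + 7.5 = -0.5 dBFS.

-0.5 dBFS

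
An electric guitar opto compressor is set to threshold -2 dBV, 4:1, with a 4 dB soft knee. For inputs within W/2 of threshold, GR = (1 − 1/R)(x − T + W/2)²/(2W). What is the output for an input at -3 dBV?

x − T + W/2 = -3 − (-2) + 2 = 1.
GR = (1 − 1/4) × 1² / 8 = 0.75 × 1 / 8 = 0.09375 dB.
Output = -3 − 0.09375 = -3.09375 dBV.

-3.09375 dBV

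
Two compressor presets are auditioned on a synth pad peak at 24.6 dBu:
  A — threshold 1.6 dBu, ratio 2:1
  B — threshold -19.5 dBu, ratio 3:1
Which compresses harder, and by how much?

A: 23 dB over, compressed to 11.5 dB over, so 11.5 dB of GR.
B: 44.1 dB over, compressed to 14.7 dB over, so 29.4 dB of GR.
Difference: 17.9 dB in favour of B.

B, by 17.9 dB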